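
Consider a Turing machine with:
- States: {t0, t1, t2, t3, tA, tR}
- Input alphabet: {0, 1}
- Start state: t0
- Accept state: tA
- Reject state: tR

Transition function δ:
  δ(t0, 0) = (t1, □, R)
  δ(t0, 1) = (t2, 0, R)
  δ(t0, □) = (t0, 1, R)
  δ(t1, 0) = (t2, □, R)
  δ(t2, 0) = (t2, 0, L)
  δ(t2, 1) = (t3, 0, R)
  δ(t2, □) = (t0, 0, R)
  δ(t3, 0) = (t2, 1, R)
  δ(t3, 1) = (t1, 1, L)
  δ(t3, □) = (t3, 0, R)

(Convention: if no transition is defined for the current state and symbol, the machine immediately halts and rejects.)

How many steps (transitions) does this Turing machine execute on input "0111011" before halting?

Execution trace:
Initial: [t0]0111011
Step 1: δ(t0, 0) = (t1, □, R) → □[t1]111011

No transition is defined for δ(t1, 1). By convention the machine halts and rejects.

The machine executed 1 step before halting.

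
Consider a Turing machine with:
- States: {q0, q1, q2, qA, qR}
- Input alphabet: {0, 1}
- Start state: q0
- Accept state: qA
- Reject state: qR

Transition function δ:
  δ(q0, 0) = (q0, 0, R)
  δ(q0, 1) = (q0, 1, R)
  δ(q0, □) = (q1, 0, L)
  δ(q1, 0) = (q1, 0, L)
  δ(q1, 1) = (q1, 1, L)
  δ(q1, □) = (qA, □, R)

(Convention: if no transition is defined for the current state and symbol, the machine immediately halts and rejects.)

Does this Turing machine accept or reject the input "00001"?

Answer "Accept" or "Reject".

Execution trace:
Initial: [q0]00001
Step 1: δ(q0, 0) = (q0, 0, R) → 0[q0]0001
Step 2: δ(q0, 0) = (q0, 0, R) → 00[q0]001
Step 3: δ(q0, 0) = (q0, 0, R) → 000[q0]01
Step 4: δ(q0, 0) = (q0, 0, R) → 0000[q0]1
Step 5: δ(q0, 1) = (q0, 1, R) → 00001[q0]□
Step 6: δ(q0, □) = (q1, 0, L) → 0000[q1]10
Step 7: δ(q1, 1) = (q1, 1, L) → 000[q1]010
Step 8: δ(q1, 0) = (q1, 0, L) → 00[q1]0010
Step 9: δ(q1, 0) = (q1, 0, L) → 0[q1]00010
Step 10: δ(q1, 0) = (q1, 0, L) → [q1]000010
Step 11: δ(q1, 0) = (q1, 0, L) → [q1]□000010
Step 12: δ(q1, □) = (qA, □, R) → □[qA]000010

The machine reaches the accept state qA and halts.

Answer: Accept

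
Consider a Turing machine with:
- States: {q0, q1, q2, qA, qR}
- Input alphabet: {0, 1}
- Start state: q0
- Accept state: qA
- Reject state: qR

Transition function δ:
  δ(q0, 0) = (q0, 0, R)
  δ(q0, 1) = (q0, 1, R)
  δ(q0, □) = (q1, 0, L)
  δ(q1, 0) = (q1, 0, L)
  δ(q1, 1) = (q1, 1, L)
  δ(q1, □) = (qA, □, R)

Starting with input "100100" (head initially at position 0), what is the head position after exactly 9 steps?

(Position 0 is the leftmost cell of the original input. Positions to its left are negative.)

Execution trace (head position shown):
Step 0: [q0]100100  (head at position 0)
Step 1: move right → 1[q0]00100  (head at position 1)
Step 2: move right → 10[q0]0100  (head at position 2)
Step 3: move right → 100[q0]100  (head at position 3)
Step 4: move right → 1001[q0]00  (head at position 4)
Step 5: move right → 10010[q0]0  (head at position 5)
Step 6: move right → 100100[q0]□  (head at position 6)
Step 7: move left → 10010[q1]00  (head at position 5)
Step 8: move left → 1001[q1]000  (head at position 4)
Step 9: move left → 100[q1]1000  (head at position 3)

After 9 steps, the head is at position 3.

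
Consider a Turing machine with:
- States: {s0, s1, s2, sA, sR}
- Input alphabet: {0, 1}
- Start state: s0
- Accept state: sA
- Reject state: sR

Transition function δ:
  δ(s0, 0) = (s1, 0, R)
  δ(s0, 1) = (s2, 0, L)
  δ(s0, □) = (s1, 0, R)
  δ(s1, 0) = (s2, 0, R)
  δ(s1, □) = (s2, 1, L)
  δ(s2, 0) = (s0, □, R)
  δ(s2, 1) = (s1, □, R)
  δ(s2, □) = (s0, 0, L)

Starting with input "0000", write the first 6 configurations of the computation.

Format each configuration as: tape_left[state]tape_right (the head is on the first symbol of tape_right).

Transitions applied:
Step 1: δ(s0, 0) = (s1, 0, R)
Step 2: δ(s1, 0) = (s2, 0, R)
Step 3: δ(s2, 0) = (s0, □, R)
Step 4: δ(s0, 0) = (s1, 0, R)
Step 5: δ(s1, □) = (s2, 1, L)

The first 6 configurations are:
[s0]0000 ⊢ 0[s1]000 ⊢ 00[s2]00 ⊢ 00□[s0]0 ⊢ 00□0[s1]□ ⊢ 00□[s2]01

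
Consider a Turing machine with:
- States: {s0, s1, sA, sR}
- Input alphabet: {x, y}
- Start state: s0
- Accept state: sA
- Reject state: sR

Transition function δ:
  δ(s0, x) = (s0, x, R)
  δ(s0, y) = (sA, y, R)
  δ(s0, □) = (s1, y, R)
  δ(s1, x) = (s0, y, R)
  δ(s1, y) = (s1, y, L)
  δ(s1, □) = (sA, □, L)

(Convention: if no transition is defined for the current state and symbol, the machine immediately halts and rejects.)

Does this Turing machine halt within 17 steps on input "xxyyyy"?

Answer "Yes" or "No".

Execution trace:
Initial: [s0]xxyyyy
Step 1: δ(s0, x) = (s0, x, R) → x[s0]xyyyy
Step 2: δ(s0, x) = (s0, x, R) → xx[s0]yyyy
Step 3: δ(s0, y) = (sA, y, R) → xxy[sA]yyy

The machine reaches the accept state sA and halts.
The machine halted after 3 steps (within the 17-step bound).

Answer: Yes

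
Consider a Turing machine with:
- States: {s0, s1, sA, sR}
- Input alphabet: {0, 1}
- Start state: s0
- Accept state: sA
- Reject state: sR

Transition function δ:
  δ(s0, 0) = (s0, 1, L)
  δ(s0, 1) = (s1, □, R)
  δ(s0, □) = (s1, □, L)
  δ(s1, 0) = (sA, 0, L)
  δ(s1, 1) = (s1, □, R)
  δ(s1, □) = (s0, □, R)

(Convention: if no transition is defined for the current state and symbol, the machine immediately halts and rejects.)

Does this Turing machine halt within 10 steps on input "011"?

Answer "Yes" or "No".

Execution trace:
Initial: [s0]011
Step 1: δ(s0, 0) = (s0, 1, L) → [s0]□111
Step 2: δ(s0, □) = (s1, □, L) → [s1]□□111
Step 3: δ(s1, □) = (s0, □, R) → □[s0]□111
Step 4: δ(s0, □) = (s1, □, L) → [s1]□□111
Step 5: δ(s1, □) = (s0, □, R) → □[s0]□111
Step 6: δ(s0, □) = (s1, □, L) → [s1]□□111
Step 7: δ(s1, □) = (s0, □, R) → □[s0]□111
Step 8: δ(s0, □) = (s1, □, L) → [s1]□□111
Step 9: δ(s1, □) = (s0, □, R) → □[s0]□111
Step 10: δ(s0, □) = (s1, □, L) → [s1]□□111

The machine has not reached a halting state after 10 steps.
The machine did not halt within the 10-step bound.

Answer: No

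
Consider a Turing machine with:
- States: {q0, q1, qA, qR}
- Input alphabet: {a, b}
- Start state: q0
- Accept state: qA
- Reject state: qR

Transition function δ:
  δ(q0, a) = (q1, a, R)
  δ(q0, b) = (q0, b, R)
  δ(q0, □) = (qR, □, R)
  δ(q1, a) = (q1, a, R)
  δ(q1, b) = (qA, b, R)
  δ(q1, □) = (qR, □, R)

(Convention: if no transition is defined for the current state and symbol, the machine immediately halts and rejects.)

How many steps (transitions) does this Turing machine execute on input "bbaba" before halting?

Execution trace:
Initial: [q0]bbaba
Step 1: δ(q0, b) = (q0, b, R) → b[q0]baba
Step 2: δ(q0, b) = (q0, b, R) → bb[q0]aba
Step 3: δ(q0, a) = (q1, a, R) → bba[q1]ba
Step 4: δ(q1, b) = (qA, b, R) → bbab[qA]a

The machine reaches the accept state qA and halts.

The machine executed 4 steps before halting.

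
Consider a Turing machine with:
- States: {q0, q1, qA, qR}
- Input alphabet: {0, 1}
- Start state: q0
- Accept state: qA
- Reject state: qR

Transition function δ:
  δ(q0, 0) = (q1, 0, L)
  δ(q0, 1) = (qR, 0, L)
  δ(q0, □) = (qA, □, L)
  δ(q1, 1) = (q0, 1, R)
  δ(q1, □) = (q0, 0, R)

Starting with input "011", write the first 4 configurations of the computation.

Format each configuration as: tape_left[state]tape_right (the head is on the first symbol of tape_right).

Transitions applied:
Step 1: δ(q0, 0) = (q1, 0, L)
Step 2: δ(q1, □) = (q0, 0, R)
Step 3: δ(q0, 0) = (q1, 0, L)

The first 4 configurations are:
[q0]011 ⊢ [q1]□011 ⊢ 0[q0]011 ⊢ [q1]0011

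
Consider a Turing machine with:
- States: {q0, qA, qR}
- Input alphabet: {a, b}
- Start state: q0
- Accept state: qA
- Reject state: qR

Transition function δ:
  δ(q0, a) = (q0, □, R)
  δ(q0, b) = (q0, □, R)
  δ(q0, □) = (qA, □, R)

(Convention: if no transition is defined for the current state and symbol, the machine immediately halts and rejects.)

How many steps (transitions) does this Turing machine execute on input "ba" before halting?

Execution trace:
Initial: [q0]ba
Step 1: δ(q0, b) = (q0, □, R) → □[q0]a
Step 2: δ(q0, a) = (q0, □, R) → □□[q0]□
Step 3: δ(q0, □) = (qA, □, R) → □□□[qA]□

The machine reaches the accept state qA and halts.

The machine executed 3 steps before halting.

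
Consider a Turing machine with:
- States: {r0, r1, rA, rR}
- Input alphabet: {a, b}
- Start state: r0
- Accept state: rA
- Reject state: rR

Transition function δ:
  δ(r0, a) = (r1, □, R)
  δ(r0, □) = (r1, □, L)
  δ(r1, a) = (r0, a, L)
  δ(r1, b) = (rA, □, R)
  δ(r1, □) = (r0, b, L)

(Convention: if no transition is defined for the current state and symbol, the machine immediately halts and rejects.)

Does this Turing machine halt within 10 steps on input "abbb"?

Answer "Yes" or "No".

Execution trace:
Initial: [r0]abbb
Step 1: δ(r0, a) = (r1, □, R) → □[r1]bbb
Step 2: δ(r1, b) = (rA, □, R) → □□[rA]bb

The machine reaches the accept state rA and halts.
The machine halted after 2 steps (within the 10-step bound).

Answer: Yes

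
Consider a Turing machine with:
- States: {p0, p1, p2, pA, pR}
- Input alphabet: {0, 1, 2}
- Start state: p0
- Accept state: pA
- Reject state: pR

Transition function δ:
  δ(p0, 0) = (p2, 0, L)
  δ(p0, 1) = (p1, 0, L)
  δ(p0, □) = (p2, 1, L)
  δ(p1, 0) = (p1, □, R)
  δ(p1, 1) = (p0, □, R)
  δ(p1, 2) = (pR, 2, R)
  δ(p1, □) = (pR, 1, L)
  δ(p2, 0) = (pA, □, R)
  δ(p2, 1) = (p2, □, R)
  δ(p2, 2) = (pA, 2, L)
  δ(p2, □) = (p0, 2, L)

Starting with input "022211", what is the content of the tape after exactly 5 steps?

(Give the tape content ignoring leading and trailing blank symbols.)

Execution trace:
Initial: [p0]022211
Step 1: δ(p0, 0) = (p2, 0, L) → [p2]□022211
Step 2: δ(p2, □) = (p0, 2, L) → [p0]□2022211
Step 3: δ(p0, □) = (p2, 1, L) → [p2]□12022211
Step 4: δ(p2, □) = (p0, 2, L) → [p0]□212022211
Step 5: δ(p0, □) = (p2, 1, L) → [p2]□1212022211

After 5 steps, the tape (ignoring leading/trailing blanks) is: 1212022211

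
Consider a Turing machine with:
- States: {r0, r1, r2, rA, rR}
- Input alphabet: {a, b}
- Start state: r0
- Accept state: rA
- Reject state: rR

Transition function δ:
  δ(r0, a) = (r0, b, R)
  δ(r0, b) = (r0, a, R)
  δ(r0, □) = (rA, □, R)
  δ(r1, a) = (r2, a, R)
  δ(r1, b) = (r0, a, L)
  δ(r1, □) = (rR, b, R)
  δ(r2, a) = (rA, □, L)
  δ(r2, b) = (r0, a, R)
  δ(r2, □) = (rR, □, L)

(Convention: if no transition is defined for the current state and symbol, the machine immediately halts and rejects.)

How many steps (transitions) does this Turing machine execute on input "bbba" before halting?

Execution trace:
Initial: [r0]bbba
Step 1: δ(r0, b) = (r0, a, R) → a[r0]bba
Step 2: δ(r0, b) = (r0, a, R) → aa[r0]ba
Step 3: δ(r0, b) = (r0, a, R) → aaa[r0]a
Step 4: δ(r0, a) = (r0, b, R) → aaab[r0]□
Step 5: δ(r0, □) = (rA, □, R) → aaab□[rA]□

The machine reaches the accept state rA and halts.

The machine executed 5 steps before halting.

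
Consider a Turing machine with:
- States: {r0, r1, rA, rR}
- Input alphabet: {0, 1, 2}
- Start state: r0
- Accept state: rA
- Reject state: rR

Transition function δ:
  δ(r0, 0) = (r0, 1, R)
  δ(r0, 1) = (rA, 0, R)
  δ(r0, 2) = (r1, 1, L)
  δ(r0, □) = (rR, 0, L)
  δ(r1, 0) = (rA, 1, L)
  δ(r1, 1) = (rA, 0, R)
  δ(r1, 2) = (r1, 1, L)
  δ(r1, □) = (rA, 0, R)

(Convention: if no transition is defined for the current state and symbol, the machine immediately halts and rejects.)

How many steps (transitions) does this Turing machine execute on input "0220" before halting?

Execution trace:
Initial: [r0]0220
Step 1: δ(r0, 0) = (r0, 1, R) → 1[r0]220
Step 2: δ(r0, 2) = (r1, 1, L) → [r1]1120
Step 3: δ(r1, 1) = (rA, 0, R) → 0[rA]120

The machine reaches the accept state rA and halts.

The machine executed 3 steps before halting.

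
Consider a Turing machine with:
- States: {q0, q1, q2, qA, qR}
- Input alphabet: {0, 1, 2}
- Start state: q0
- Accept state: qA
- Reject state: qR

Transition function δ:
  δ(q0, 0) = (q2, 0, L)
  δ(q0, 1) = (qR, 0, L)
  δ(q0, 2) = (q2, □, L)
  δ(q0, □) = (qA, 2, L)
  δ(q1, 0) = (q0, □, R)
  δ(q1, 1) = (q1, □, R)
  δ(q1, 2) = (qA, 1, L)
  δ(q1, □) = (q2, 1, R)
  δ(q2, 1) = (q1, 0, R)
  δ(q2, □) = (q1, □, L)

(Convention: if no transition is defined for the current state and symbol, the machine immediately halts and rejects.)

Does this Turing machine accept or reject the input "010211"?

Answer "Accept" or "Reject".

Execution trace:
Initial: [q0]010211
Step 1: δ(q0, 0) = (q2, 0, L) → [q2]□010211
Step 2: δ(q2, □) = (q1, □, L) → [q1]□□010211
Step 3: δ(q1, □) = (q2, 1, R) → 1[q2]□010211
Step 4: δ(q2, □) = (q1, □, L) → [q1]1□010211
Step 5: δ(q1, 1) = (q1, □, R) → □[q1]□010211
Step 6: δ(q1, □) = (q2, 1, R) → □1[q2]010211

No transition is defined for δ(q2, 0). By convention the machine halts and rejects.

Answer: Reject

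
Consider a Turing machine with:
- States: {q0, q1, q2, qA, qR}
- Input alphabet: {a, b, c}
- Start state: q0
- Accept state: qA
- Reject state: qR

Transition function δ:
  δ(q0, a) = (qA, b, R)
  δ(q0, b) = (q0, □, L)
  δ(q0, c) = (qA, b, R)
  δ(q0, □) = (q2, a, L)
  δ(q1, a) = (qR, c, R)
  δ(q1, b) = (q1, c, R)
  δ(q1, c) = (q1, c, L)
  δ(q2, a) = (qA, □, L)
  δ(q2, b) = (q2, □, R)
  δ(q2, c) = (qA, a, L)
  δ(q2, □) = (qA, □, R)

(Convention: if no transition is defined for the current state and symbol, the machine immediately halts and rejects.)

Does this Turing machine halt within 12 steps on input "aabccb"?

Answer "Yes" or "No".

Execution trace:
Initial: [q0]aabccb
Step 1: δ(q0, a) = (qA, b, R) → b[qA]abccb

The machine reaches the accept state qA and halts.
The machine halted after 1 step (within the 12-step bound).

Answer: Yes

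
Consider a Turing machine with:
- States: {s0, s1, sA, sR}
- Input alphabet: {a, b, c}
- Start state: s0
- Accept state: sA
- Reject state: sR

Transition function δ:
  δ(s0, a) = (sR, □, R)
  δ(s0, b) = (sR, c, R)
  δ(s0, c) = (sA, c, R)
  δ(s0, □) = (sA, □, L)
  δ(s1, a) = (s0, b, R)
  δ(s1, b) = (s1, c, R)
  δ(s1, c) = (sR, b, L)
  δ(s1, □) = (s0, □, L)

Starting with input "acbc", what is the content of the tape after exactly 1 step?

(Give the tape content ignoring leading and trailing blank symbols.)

Execution trace:
Initial: [s0]acbc
Step 1: δ(s0, a) = (sR, □, R) → □[sR]cbc

The machine reaches the reject state sR and halts.

After 1 step, the tape (ignoring leading/trailing blanks) is: cbc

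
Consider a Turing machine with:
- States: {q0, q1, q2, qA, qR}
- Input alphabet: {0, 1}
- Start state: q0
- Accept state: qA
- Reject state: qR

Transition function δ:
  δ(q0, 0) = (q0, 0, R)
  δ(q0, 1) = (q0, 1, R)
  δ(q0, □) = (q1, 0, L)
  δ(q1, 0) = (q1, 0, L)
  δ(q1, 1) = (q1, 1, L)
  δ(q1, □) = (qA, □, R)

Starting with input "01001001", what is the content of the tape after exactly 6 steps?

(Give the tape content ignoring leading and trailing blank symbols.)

Execution trace:
Initial: [q0]01001001
Step 1: δ(q0, 0) = (q0, 0, R) → 0[q0]1001001
Step 2: δ(q0, 1) = (q0, 1, R) → 01[q0]001001
Step 3: δ(q0, 0) = (q0, 0, R) → 010[q0]01001
Step 4: δ(q0, 0) = (q0, 0, R) → 0100[q0]1001
Step 5: δ(q0, 1) = (q0, 1, R) → 01001[q0]001
Step 6: δ(q0, 0) = (q0, 0, R) → 010010[q0]01

After 6 steps, the tape (ignoring leading/trailing blanks) is: 01001001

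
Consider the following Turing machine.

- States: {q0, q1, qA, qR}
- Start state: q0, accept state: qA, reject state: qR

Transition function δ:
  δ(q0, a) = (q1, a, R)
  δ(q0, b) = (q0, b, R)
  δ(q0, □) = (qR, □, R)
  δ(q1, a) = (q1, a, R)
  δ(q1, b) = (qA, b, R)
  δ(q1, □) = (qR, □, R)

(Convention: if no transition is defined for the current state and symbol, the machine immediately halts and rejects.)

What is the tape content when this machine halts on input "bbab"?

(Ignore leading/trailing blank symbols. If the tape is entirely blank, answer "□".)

Execution trace:
Initial: [q0]bbab
Step 1: δ(q0, b) = (q0, b, R) → b[q0]bab
Step 2: δ(q0, b) = (q0, b, R) → bb[q0]ab
Step 3: δ(q0, a) = (q1, a, R) → bba[q1]b
Step 4: δ(q1, b) = (qA, b, R) → bbab[qA]□

The machine reaches the accept state qA and halts.

Final tape (ignoring leading/trailing blanks): bbab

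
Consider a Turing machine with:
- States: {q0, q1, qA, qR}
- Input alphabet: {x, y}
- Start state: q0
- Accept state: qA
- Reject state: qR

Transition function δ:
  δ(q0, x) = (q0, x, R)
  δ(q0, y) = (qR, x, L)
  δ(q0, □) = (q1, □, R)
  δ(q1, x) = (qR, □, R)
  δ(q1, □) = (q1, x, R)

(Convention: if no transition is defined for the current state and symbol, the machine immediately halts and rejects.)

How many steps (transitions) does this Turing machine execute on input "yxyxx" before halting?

Execution trace:
Initial: [q0]yxyxx
Step 1: δ(q0, y) = (qR, x, L) → [qR]□xxyxx

The machine reaches the reject state qR and halts.

The machine executed 1 step before halting.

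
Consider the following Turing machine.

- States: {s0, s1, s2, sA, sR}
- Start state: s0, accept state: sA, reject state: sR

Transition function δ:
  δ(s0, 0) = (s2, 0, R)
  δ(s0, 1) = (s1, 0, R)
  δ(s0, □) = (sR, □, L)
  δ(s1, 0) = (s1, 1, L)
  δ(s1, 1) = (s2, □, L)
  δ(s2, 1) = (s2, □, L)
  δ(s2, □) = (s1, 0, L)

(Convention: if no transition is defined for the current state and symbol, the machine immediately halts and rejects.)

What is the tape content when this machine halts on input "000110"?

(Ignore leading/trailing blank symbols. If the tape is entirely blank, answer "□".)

Execution trace:
Initial: [s0]000110
Step 1: δ(s0, 0) = (s2, 0, R) → 0[s2]00110

No transition is defined for δ(s2, 0). By convention the machine halts and rejects.

Final tape (ignoring leading/trailing blanks): 000110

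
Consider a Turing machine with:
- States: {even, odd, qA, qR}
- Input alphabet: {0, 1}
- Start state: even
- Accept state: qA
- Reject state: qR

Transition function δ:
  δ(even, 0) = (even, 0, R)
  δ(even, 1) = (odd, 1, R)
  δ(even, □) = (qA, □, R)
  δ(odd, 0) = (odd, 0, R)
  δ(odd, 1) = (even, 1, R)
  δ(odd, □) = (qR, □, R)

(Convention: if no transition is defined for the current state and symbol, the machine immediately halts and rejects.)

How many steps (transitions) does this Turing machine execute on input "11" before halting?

Execution trace:
Initial: [even]11
Step 1: δ(even, 1) = (odd, 1, R) → 1[odd]1
Step 2: δ(odd, 1) = (even, 1, R) → 11[even]□
Step 3: δ(even, □) = (qA, □, R) → 11□[qA]□

The machine reaches the accept state qA and halts.

The machine executed 3 steps before halting.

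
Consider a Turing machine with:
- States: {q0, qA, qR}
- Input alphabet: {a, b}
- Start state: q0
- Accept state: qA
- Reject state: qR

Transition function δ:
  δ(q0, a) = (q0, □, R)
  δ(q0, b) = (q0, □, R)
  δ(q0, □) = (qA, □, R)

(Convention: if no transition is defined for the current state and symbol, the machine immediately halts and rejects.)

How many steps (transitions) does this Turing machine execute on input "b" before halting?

Execution trace:
Initial: [q0]b
Step 1: δ(q0, b) = (q0, □, R) → □[q0]□
Step 2: δ(q0, □) = (qA, □, R) → □□[qA]□

The machine reaches the accept state qA and halts.

The machine executed 2 steps before halting.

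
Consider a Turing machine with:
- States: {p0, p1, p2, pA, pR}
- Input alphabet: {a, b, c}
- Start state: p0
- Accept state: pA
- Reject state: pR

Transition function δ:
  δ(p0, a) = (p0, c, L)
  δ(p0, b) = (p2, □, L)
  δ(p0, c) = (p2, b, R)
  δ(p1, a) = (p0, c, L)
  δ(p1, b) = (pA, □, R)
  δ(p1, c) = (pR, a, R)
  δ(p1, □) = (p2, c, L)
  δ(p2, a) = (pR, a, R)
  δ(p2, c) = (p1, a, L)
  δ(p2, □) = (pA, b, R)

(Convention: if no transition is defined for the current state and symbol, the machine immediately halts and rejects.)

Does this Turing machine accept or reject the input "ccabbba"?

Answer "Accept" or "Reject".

Execution trace:
Initial: [p0]ccabbba
Step 1: δ(p0, c) = (p2, b, R) → b[p2]cabbba
Step 2: δ(p2, c) = (p1, a, L) → [p1]baabbba
Step 3: δ(p1, b) = (pA, □, R) → □[pA]aabbba

The machine reaches the accept state pA and halts.

Answer: Accept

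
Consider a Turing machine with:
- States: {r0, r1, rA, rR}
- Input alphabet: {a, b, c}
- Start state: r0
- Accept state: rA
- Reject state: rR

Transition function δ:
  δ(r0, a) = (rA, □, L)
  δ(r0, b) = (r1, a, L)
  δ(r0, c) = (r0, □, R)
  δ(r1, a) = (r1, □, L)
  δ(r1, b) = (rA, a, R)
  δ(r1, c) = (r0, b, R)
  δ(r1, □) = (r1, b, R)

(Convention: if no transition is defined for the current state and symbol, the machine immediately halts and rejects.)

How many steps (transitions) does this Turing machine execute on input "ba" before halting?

Execution trace:
Initial: [r0]ba
Step 1: δ(r0, b) = (r1, a, L) → [r1]□aa
Step 2: δ(r1, □) = (r1, b, R) → b[r1]aa
Step 3: δ(r1, a) = (r1, □, L) → [r1]b□a
Step 4: δ(r1, b) = (rA, a, R) → a[rA]□a

The machine reaches the accept state rA and halts.

The machine executed 4 steps before halting.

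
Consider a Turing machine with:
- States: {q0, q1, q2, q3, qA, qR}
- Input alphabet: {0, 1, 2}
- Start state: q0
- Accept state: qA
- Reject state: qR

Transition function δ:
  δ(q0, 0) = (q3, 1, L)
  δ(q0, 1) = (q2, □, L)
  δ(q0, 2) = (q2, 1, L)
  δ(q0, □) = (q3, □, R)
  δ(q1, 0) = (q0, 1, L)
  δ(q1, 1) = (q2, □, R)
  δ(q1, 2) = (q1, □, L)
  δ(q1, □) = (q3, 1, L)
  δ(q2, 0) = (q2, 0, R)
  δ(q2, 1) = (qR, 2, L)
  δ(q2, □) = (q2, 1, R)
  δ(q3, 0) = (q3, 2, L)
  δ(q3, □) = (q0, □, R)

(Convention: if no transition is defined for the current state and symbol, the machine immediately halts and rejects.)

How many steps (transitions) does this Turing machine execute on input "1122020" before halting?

Execution trace:
Initial: [q0]1122020
Step 1: δ(q0, 1) = (q2, □, L) → [q2]□□122020
Step 2: δ(q2, □) = (q2, 1, R) → 1[q2]□122020
Step 3: δ(q2, □) = (q2, 1, R) → 11[q2]122020
Step 4: δ(q2, 1) = (qR, 2, L) → 1[qR]1222020

The machine reaches the reject state qR and halts.

The machine executed 4 steps before halting.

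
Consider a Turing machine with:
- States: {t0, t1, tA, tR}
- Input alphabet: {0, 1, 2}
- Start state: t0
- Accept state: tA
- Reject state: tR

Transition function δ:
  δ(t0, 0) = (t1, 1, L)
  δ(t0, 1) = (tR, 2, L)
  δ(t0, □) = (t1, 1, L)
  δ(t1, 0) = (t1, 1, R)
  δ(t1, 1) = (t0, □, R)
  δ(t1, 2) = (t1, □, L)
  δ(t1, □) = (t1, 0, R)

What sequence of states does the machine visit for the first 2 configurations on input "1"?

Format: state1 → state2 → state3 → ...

Execution trace:
Initial: [t0]1
Step 1: δ(t0, 1) = (tR, 2, L) → [tR]□2

The machine reaches the reject state tR and halts.

State sequence: t0 → tR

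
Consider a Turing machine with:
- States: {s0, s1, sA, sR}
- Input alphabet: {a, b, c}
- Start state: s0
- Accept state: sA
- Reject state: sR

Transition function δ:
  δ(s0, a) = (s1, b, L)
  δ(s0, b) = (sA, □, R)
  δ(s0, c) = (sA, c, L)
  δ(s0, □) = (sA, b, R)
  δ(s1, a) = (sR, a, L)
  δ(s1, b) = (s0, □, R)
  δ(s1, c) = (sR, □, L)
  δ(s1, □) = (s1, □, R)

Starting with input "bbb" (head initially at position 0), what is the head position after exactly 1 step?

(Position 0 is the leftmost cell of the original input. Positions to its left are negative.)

Execution trace (head position shown):
Step 0: [s0]bbb  (head at position 0)
Step 1: move right → □[sA]bb  (head at position 1)

After 1 step, the head is at position 1.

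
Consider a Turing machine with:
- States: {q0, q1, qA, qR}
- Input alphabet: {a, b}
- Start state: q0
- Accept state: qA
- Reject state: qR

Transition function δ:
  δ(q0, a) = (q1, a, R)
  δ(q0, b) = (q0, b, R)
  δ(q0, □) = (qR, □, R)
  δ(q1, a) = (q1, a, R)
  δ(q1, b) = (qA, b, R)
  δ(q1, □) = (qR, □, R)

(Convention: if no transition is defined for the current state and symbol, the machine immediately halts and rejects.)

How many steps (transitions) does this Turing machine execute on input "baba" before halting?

Execution trace:
Initial: [q0]baba
Step 1: δ(q0, b) = (q0, b, R) → b[q0]aba
Step 2: δ(q0, a) = (q1, a, R) → ba[q1]ba
Step 3: δ(q1, b) = (qA, b, R) → bab[qA]a

The machine reaches the accept state qA and halts.

The machine executed 3 steps before halting.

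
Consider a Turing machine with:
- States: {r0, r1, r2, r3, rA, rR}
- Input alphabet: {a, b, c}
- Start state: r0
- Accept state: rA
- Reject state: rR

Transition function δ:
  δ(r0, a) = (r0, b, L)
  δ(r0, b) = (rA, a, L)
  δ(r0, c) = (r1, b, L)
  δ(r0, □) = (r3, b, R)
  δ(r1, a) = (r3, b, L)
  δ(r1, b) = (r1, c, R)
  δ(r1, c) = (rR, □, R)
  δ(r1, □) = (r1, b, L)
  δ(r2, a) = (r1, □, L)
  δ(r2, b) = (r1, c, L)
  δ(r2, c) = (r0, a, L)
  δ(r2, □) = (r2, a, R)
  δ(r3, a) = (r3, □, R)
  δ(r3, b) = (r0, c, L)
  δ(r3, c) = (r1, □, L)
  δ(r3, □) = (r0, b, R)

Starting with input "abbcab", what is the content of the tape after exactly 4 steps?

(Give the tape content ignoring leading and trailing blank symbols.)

Execution trace:
Initial: [r0]abbcab
Step 1: δ(r0, a) = (r0, b, L) → [r0]□bbbcab
Step 2: δ(r0, □) = (r3, b, R) → b[r3]bbbcab
Step 3: δ(r3, b) = (r0, c, L) → [r0]bcbbcab
Step 4: δ(r0, b) = (rA, a, L) → [rA]□acbbcab

The machine reaches the accept state rA and halts.

After 4 steps, the tape (ignoring leading/trailing blanks) is: acbbcab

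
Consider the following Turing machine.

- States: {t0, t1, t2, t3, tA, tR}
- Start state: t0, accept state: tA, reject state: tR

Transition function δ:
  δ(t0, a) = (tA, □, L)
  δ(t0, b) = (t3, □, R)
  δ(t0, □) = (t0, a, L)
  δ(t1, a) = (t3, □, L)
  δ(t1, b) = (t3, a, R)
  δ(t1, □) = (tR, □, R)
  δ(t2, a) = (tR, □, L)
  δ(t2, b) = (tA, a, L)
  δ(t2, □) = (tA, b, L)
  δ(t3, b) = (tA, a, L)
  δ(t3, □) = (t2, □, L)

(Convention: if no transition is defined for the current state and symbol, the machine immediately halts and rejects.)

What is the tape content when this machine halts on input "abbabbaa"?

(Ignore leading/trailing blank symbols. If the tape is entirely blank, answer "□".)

Execution trace:
Initial: [t0]abbabbaa
Step 1: δ(t0, a) = (tA, □, L) → [tA]□□bbabbaa

The machine reaches the accept state tA and halts.

Final tape (ignoring leading/trailing blanks): bbabbaa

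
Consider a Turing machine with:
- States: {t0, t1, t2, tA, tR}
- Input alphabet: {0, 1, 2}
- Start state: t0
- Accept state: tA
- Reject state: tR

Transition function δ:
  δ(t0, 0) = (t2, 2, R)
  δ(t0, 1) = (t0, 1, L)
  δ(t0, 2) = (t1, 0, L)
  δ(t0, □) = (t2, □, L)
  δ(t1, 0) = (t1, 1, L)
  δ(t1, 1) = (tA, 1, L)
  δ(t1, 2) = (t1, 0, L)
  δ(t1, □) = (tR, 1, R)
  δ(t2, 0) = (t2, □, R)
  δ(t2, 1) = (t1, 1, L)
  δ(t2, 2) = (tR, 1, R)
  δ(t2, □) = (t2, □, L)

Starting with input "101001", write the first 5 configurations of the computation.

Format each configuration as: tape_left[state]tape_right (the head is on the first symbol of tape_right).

Transitions applied:
Step 1: δ(t0, 1) = (t0, 1, L)
Step 2: δ(t0, □) = (t2, □, L)
Step 3: δ(t2, □) = (t2, □, L)
Step 4: δ(t2, □) = (t2, □, L)

The first 5 configurations are:
[t0]101001 ⊢ [t0]□101001 ⊢ [t2]□□101001 ⊢ [t2]□□□101001 ⊢ [t2]□□□□101001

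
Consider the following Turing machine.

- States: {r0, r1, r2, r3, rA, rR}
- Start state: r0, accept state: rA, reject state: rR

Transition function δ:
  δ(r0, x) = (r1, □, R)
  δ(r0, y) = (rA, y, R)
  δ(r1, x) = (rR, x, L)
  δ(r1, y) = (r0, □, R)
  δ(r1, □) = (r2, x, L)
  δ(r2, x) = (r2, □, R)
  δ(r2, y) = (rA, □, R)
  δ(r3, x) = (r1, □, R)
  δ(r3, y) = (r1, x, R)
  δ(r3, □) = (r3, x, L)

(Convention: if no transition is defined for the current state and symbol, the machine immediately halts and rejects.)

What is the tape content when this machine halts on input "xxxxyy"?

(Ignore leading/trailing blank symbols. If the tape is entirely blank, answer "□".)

Execution trace:
Initial: [r0]xxxxyy
Step 1: δ(r0, x) = (r1, □, R) → □[r1]xxxyy
Step 2: δ(r1, x) = (rR, x, L) → [rR]□xxxyy

The machine reaches the reject state rR and halts.

Final tape (ignoring leading/trailing blanks): xxxyy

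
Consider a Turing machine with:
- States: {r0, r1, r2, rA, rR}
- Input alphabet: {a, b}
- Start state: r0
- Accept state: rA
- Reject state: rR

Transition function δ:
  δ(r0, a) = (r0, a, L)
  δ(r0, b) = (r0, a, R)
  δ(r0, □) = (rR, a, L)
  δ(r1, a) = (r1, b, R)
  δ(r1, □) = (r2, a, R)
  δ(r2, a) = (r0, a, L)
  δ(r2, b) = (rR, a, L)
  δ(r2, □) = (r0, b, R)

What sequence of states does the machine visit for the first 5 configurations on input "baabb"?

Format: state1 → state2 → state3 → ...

Execution trace:
Initial: [r0]baabb
Step 1: δ(r0, b) = (r0, a, R) → a[r0]aabb
Step 2: δ(r0, a) = (r0, a, L) → [r0]aaabb
Step 3: δ(r0, a) = (r0, a, L) → [r0]□aaabb
Step 4: δ(r0, □) = (rR, a, L) → [rR]□aaaabb

The machine reaches the reject state rR and halts.

State sequence: r0 → r0 → r0 → r0 → rR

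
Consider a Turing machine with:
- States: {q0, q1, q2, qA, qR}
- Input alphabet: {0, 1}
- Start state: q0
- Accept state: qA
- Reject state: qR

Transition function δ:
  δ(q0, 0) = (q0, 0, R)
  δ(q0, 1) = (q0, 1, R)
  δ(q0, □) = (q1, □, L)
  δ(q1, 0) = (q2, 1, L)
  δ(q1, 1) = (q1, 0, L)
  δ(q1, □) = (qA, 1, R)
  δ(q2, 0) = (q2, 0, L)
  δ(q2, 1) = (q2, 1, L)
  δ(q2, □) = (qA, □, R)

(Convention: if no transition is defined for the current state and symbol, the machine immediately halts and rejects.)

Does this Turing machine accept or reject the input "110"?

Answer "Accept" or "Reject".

Execution trace:
Initial: [q0]110
Step 1: δ(q0, 1) = (q0, 1, R) → 1[q0]10
Step 2: δ(q0, 1) = (q0, 1, R) → 11[q0]0
Step 3: δ(q0, 0) = (q0, 0, R) → 110[q0]□
Step 4: δ(q0, □) = (q1, □, L) → 11[q1]0□
Step 5: δ(q1, 0) = (q2, 1, L) → 1[q2]11□
Step 6: δ(q2, 1) = (q2, 1, L) → [q2]111□
Step 7: δ(q2, 1) = (q2, 1, L) → [q2]□111□
Step 8: δ(q2, □) = (qA, □, R) → □[qA]111□

The machine reaches the accept state qA and halts.

Answer: Accept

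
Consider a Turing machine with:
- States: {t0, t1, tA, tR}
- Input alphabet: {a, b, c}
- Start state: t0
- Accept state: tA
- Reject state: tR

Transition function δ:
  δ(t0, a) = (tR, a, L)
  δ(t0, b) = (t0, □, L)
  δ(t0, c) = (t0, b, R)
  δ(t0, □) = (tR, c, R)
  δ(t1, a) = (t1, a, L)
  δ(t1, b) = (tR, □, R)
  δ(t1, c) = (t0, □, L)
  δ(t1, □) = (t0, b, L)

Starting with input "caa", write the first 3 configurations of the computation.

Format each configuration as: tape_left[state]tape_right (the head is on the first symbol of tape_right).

Transitions applied:
Step 1: δ(t0, c) = (t0, b, R)
Step 2: δ(t0, a) = (tR, a, L)

The first 3 configurations are:
[t0]caa ⊢ b[t0]aa ⊢ [tR]baa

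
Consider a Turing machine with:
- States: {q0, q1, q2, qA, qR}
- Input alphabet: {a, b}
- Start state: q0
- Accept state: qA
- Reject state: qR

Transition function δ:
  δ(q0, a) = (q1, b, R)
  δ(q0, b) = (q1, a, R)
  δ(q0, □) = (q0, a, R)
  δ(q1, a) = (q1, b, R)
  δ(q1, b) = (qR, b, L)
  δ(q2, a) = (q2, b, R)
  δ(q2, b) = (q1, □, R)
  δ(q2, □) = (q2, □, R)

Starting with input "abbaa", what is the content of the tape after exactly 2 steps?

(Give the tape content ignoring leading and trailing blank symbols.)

Execution trace:
Initial: [q0]abbaa
Step 1: δ(q0, a) = (q1, b, R) → b[q1]bbaa
Step 2: δ(q1, b) = (qR, b, L) → [qR]bbbaa

The machine reaches the reject state qR and halts.

After 2 steps, the tape (ignoring leading/trailing blanks) is: bbbaa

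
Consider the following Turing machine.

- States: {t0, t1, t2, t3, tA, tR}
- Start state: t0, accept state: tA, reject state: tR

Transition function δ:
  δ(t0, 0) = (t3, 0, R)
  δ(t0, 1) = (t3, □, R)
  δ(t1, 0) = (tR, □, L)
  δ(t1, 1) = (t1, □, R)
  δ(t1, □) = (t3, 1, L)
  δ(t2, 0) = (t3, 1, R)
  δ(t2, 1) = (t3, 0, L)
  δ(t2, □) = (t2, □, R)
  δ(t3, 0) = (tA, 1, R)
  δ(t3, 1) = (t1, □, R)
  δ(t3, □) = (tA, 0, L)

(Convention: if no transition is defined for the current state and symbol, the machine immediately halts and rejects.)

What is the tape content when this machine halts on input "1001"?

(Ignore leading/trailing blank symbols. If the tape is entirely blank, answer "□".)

Execution trace:
Initial: [t0]1001
Step 1: δ(t0, 1) = (t3, □, R) → □[t3]001
Step 2: δ(t3, 0) = (tA, 1, R) → □1[tA]01

The machine reaches the accept state tA and halts.

Final tape (ignoring leading/trailing blanks): 101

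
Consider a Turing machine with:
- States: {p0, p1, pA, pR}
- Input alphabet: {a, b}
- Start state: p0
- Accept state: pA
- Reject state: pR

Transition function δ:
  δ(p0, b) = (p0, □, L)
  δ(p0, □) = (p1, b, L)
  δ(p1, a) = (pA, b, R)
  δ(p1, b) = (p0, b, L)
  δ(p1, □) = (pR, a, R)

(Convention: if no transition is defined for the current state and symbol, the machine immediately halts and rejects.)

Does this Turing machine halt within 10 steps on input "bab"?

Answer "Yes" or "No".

Execution trace:
Initial: [p0]bab
Step 1: δ(p0, b) = (p0, □, L) → [p0]□□ab
Step 2: δ(p0, □) = (p1, b, L) → [p1]□b□ab
Step 3: δ(p1, □) = (pR, a, R) → a[pR]b□ab

The machine reaches the reject state pR and halts.
The machine halted after 3 steps (within the 10-step bound).

Answer: Yes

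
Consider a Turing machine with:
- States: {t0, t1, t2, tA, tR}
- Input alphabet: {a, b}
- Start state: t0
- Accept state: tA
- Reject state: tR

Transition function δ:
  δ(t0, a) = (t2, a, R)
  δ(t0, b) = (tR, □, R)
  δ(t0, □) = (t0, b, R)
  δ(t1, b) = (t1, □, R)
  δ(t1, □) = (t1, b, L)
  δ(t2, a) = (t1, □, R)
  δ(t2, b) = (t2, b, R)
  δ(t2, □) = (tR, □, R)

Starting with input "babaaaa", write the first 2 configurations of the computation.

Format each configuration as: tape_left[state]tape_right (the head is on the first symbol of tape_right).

Transitions applied:
Step 1: δ(t0, b) = (tR, □, R)

The first 2 configurations are:
[t0]babaaaa ⊢ □[tR]abaaaa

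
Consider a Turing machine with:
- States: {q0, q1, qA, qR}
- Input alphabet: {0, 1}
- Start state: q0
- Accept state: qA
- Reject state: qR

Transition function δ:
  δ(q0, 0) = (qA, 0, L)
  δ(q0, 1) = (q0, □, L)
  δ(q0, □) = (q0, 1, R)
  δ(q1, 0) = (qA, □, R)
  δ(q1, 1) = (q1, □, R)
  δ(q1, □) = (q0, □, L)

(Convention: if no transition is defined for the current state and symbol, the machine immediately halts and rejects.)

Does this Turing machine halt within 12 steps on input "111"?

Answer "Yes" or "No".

Execution trace:
Initial: [q0]111
Step 1: δ(q0, 1) = (q0, □, L) → [q0]□□11
Step 2: δ(q0, □) = (q0, 1, R) → 1[q0]□11
Step 3: δ(q0, □) = (q0, 1, R) → 11[q0]11
Step 4: δ(q0, 1) = (q0, □, L) → 1[q0]1□1
Step 5: δ(q0, 1) = (q0, □, L) → [q0]1□□1
Step 6: δ(q0, 1) = (q0, □, L) → [q0]□□□□1
Step 7: δ(q0, □) = (q0, 1, R) → 1[q0]□□□1
Step 8: δ(q0, □) = (q0, 1, R) → 11[q0]□□1
Step 9: δ(q0, □) = (q0, 1, R) → 111[q0]□1
Step 10: δ(q0, □) = (q0, 1, R) → 1111[q0]1
Step 11: δ(q0, 1) = (q0, □, L) → 111[q0]1□
Step 12: δ(q0, 1) = (q0, □, L) → 11[q0]1□□

The machine has not reached a halting state after 12 steps.
The machine did not halt within the 12-step bound.

Answer: No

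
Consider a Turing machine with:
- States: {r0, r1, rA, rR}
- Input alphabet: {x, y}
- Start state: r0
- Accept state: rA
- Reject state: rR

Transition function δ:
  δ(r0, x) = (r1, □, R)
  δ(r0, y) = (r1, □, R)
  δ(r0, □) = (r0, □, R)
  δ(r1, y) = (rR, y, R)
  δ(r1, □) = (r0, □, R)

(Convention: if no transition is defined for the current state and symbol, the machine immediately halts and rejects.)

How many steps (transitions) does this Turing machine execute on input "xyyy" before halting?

Execution trace:
Initial: [r0]xyyy
Step 1: δ(r0, x) = (r1, □, R) → □[r1]yyy
Step 2: δ(r1, y) = (rR, y, R) → □y[rR]yy

The machine reaches the reject state rR and halts.

The machine executed 2 steps before halting.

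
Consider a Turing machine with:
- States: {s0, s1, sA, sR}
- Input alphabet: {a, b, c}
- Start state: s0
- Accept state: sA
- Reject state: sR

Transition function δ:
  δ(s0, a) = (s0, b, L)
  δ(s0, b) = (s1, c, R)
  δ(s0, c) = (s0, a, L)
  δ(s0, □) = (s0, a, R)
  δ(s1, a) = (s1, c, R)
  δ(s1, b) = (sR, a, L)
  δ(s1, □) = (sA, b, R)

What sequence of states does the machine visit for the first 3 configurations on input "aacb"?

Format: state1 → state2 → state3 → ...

Execution trace:
Initial: [s0]aacb
Step 1: δ(s0, a) = (s0, b, L) → [s0]□bacb
Step 2: δ(s0, □) = (s0, a, R) → a[s0]bacb

State sequence: s0 → s0 → s0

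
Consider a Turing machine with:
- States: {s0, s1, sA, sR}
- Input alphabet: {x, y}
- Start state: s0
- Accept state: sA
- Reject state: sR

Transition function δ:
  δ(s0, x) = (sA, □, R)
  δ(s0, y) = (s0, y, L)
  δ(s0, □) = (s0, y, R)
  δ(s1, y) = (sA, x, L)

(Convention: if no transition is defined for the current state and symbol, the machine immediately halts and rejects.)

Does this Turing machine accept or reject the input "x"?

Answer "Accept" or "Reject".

Execution trace:
Initial: [s0]x
Step 1: δ(s0, x) = (sA, □, R) → □[sA]□

The machine reaches the accept state sA and halts.

Answer: Accept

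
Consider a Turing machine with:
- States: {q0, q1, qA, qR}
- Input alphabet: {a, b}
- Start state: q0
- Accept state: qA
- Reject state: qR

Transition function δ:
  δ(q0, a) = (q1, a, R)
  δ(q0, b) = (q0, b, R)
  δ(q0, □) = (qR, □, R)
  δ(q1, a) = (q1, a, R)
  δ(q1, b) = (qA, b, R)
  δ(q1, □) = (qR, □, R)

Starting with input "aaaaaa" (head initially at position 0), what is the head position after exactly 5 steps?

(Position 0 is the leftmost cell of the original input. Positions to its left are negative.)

Execution trace (head position shown):
Step 0: [q0]aaaaaa  (head at position 0)
Step 1: move right → a[q1]aaaaa  (head at position 1)
Step 2: move right → aa[q1]aaaa  (head at position 2)
Step 3: move right → aaa[q1]aaa  (head at position 3)
Step 4: move right → aaaa[q1]aa  (head at position 4)
Step 5: move right → aaaaa[q1]a  (head at position 5)

After 5 steps, the head is at position 5.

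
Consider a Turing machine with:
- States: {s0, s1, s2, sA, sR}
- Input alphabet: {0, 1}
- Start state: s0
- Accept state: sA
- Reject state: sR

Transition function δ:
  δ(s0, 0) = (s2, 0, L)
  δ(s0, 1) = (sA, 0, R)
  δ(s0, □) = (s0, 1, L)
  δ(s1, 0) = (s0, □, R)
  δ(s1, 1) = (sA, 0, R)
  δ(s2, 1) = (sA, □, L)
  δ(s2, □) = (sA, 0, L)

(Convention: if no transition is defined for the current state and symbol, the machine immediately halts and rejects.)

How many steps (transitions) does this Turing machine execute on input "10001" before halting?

Execution trace:
Initial: [s0]10001
Step 1: δ(s0, 1) = (sA, 0, R) → 0[sA]0001

The machine reaches the accept state sA and halts.

The machine executed 1 step before halting.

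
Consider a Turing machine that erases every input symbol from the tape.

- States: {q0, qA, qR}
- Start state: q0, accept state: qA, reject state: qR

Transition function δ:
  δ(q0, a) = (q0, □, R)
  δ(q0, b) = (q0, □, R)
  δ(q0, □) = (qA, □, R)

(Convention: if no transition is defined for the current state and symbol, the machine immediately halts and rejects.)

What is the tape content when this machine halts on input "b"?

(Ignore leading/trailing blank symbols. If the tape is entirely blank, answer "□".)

Execution trace:
Initial: [q0]b
Step 1: δ(q0, b) = (q0, □, R) → □[q0]□
Step 2: δ(q0, □) = (qA, □, R) → □□[qA]□

The machine reaches the accept state qA and halts.

Final tape (ignoring leading/trailing blanks): □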